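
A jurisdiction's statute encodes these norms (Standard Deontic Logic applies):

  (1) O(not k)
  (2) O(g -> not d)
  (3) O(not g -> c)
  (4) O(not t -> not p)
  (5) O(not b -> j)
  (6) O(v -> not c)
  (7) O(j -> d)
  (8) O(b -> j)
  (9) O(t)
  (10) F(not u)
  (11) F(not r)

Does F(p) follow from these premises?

Premise 4 is O(not t -> not p), but O(not t) is not derivable from the premises, so it does not yield O(not p).
No other premise forces O(not p). An ideal world satisfying every premise can still have p true, so F(p) is not derivable.

No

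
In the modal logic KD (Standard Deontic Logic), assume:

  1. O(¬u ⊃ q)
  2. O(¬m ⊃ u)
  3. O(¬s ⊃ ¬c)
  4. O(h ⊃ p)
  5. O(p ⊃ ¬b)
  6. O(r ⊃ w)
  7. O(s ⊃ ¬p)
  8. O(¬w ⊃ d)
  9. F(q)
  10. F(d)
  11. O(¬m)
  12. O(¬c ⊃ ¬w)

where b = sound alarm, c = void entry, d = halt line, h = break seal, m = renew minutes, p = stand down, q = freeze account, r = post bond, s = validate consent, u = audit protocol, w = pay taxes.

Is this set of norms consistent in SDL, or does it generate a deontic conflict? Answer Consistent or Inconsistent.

Premise 1 is O(¬u ⊃ q), but O(¬u) is not derivable from the premises, so it does not yield O(q).
So O(q) is not derivable, and the apparent clash with O(¬q) does not arise.
A world satisfying every obligation exists (e.g. b=false, c=true, d=false, h=false, m=false, p=false, q=false, r=false, s=true, u=true, w=true); no atom is both obligatory and forbidden, so the set is consistent.

Consistent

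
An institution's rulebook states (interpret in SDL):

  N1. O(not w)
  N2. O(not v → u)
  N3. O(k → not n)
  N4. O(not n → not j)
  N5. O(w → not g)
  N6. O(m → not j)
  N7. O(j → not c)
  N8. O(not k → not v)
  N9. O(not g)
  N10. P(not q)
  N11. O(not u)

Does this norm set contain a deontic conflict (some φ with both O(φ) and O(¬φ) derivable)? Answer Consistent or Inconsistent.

Premise 5 is O(w → not g); even if O(not g) held, inferring O(w) would be affirming the consequent — invalid.
So O(w) is not derivable, and the apparent clash with O(not w) does not arise.
A world satisfying every obligation exists (e.g. c=false, g=false, j=false, k=true, m=false, n=false, q=false, u=false, v=true, w=false); no atom is both obligatory and forbidden, so the set is consistent.

Consistent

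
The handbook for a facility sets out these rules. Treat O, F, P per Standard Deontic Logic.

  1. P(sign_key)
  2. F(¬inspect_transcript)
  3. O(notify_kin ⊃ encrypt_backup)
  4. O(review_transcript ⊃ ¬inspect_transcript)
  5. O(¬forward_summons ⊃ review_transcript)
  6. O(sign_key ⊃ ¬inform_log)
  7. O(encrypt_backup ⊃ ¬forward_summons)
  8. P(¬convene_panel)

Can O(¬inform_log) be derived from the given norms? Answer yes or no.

No

Premise 6 is O(sign_key ⊃ ¬inform_log), but O(sign_key) is not derivable from the premises (the permission P(sign_key) asserts only ¬O(¬sign_key), not O(sign_key)), so it does not yield O(¬inform_log).
No other premise forces O(¬inform_log). An ideal world satisfying every premise can still have ¬inform_log false, so O(¬inform_log) is not derivable.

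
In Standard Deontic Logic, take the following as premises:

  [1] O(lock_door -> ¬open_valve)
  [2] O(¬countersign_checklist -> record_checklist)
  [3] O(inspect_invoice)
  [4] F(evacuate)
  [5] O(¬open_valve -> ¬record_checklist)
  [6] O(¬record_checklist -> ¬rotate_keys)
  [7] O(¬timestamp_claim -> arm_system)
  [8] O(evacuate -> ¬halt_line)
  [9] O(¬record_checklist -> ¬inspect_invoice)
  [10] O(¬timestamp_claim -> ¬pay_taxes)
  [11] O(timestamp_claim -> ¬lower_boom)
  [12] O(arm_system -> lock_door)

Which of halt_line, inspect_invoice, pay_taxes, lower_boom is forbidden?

lower_boom

Premise 3 states O(inspect_invoice) outright.
Premise 9 is O(¬record_checklist -> ¬inspect_invoice); contrapositively O(inspect_invoice -> record_checklist). Since O(inspect_invoice) holds, K gives O(record_checklist).
Premise 5 is O(¬open_valve -> ¬record_checklist); contrapositively O(record_checklist -> open_valve). Since O(record_checklist) holds, K gives O(open_valve).
The contrapositive of premise 1 (O(lock_door -> ¬open_valve)) is O(open_valve -> ¬lock_door), and O(open_valve) is already established, so O(¬lock_door).
Premise 12, O(arm_system -> lock_door), contraposes to O(¬lock_door -> ¬arm_system); with O(¬lock_door) we get O(¬arm_system).
The contrapositive of premise 7 (O(¬timestamp_claim -> arm_system)) is O(¬arm_system -> timestamp_claim), and O(¬arm_system) is already established, so O(timestamp_claim).
Applying K to premise 11 (O(timestamp_claim -> ¬lower_boom)) and O(timestamp_claim) yields O(¬lower_boom).
So O(¬lower_boom) holds, i.e. lower_boom is forbidden. None of the other listed options is forbidden under the premises.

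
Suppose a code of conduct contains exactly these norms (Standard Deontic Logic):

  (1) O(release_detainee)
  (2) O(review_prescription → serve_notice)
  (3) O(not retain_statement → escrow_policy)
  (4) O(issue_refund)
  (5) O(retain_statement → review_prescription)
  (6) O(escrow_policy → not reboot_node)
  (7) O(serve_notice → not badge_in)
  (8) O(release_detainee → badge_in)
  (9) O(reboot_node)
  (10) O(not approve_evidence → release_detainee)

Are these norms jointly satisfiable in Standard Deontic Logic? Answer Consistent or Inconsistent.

From premise 1 we have O(release_detainee).
Applying K to premise 8 (O(release_detainee → badge_in)) and O(release_detainee) yields O(badge_in).
The contrapositive of premise 7 (O(serve_notice → not badge_in)) is O(badge_in → not serve_notice), and O(badge_in) is already established, so O(not serve_notice).
Premise 2 is O(review_prescription → serve_notice); contrapositively O(not serve_notice → not review_prescription). Since O(not serve_notice) holds, K gives O(not review_prescription).
The contrapositive of premise 5 (O(retain_statement → review_prescription)) is O(not review_prescription → not retain_statement), and O(not review_prescription) is already established, so O(not retain_statement).
With premise 3, O(not retain_statement → escrow_policy), the K-axiom yields O(escrow_policy).
With premise 6, O(escrow_policy → not reboot_node), the K-axiom yields O(not reboot_node).
But premise 9 directly asserts O(reboot_node).
We now have both O(not reboot_node) and O(reboot_node) — reboot_node is simultaneously obligatory and forbidden, violating the D-axiom.

Inconsistent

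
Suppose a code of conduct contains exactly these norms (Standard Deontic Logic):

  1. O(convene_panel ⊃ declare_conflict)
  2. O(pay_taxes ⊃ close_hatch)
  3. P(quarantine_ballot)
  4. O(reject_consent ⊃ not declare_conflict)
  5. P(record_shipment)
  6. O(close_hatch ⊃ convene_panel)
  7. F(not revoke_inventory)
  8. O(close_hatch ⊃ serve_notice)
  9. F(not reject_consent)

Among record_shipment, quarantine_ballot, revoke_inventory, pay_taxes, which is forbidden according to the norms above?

F(not reject_consent) at premise 9 means O(reject_consent).
With premise 4, O(reject_consent ⊃ not declare_conflict), the K-axiom yields O(not declare_conflict).
Premise 1, O(convene_panel ⊃ declare_conflict), contraposes to O(not declare_conflict ⊃ not convene_panel); with O(not declare_conflict) we get O(not convene_panel).
Premise 6 is O(close_hatch ⊃ convene_panel); contrapositively O(not convene_panel ⊃ not close_hatch). Since O(not convene_panel) holds, K gives O(not close_hatch).
Premise 2 is O(pay_taxes ⊃ close_hatch); contrapositively O(not close_hatch ⊃ not pay_taxes). Since O(not close_hatch) holds, K gives O(not pay_taxes).
So O(not pay_taxes) holds, i.e. pay_taxes is forbidden. None of the other listed options is forbidden under the premises.

pay_taxes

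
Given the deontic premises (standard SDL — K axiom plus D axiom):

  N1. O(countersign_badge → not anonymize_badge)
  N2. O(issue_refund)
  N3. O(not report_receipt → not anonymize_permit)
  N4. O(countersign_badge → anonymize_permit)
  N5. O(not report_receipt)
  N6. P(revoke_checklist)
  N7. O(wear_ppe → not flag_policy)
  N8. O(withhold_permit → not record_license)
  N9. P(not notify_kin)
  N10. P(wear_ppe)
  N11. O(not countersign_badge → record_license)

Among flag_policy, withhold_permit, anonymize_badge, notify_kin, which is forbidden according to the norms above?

Premise 5 gives O(not report_receipt).
From O(not report_receipt) and premise 3, O(not report_receipt → not anonymize_permit), we obtain O(not anonymize_permit).
Premise 4 is O(countersign_badge → anonymize_permit); contrapositively O(not anonymize_permit → not countersign_badge). Since O(not anonymize_permit) holds, K gives O(not countersign_badge).
Premise 11 is O(not countersign_badge → record_license); since O(not countersign_badge), deontic closure gives O(record_license).
The contrapositive of premise 8 (O(withhold_permit → not record_license)) is O(record_license → not withhold_permit), and O(record_license) is already established, so O(not withhold_permit).
So O(not withhold_permit) holds, i.e. withhold_permit is forbidden. None of the other listed options is forbidden under the premises.

withhold_permit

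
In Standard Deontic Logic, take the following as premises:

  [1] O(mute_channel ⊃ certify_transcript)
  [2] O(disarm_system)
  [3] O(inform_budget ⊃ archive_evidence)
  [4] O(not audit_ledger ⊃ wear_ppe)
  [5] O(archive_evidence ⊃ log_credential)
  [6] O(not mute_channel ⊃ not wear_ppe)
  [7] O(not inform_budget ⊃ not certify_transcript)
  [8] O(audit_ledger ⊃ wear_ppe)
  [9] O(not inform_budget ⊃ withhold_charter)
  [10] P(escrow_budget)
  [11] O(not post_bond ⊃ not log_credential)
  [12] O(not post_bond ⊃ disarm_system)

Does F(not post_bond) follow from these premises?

Premises 4 and 8 cover both cases: O(not audit_ledger ⊃ wear_ppe) and O(audit_ledger ⊃ wear_ppe). Since not audit_ledger ∨ audit_ledger is a tautology, O(wear_ppe) follows.
Premise 6, O(not mute_channel ⊃ not wear_ppe), contraposes to O(wear_ppe ⊃ mute_channel); with O(wear_ppe) we get O(mute_channel).
Applying K to premise 1 (O(mute_channel ⊃ certify_transcript)) and O(mute_channel) yields O(certify_transcript).
Premise 7 is O(not inform_budget ⊃ not certify_transcript); contrapositively O(certify_transcript ⊃ inform_budget). Since O(certify_transcript) holds, K gives O(inform_budget).
Applying K to premise 3 (O(inform_budget ⊃ archive_evidence)) and O(inform_budget) yields O(archive_evidence).
From O(archive_evidence) and premise 5, O(archive_evidence ⊃ log_credential), we obtain O(log_credential).
The contrapositive of premise 11 (O(not post_bond ⊃ not log_credential)) is O(log_credential ⊃ post_bond), and O(log_credential) is already established, so O(post_bond).
Premises 2, 9, 10, 12 do not contribute to this derivation.
So O(post_bond) holds, i.e. F(not post_bond). The claim follows.

Yes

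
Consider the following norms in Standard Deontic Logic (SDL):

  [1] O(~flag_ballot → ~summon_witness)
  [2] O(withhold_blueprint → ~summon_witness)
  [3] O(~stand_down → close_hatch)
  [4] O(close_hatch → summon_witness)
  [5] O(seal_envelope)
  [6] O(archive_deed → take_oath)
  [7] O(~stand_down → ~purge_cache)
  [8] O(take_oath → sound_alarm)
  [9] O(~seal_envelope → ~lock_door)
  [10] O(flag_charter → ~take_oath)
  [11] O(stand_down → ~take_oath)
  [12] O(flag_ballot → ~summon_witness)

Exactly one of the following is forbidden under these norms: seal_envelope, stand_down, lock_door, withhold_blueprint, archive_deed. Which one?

archive_deed

By case analysis on ~flag_ballot: premise 1 gives O(~flag_ballot → ~summon_witness) and premise 12 gives O(flag_ballot → ~summon_witness), so O(~summon_witness) either way.
Premise 4, O(close_hatch → summon_witness), contraposes to O(~summon_witness → ~close_hatch); with O(~summon_witness) we get O(~close_hatch).
Premise 3, O(~stand_down → close_hatch), contraposes to O(~close_hatch → stand_down); with O(~close_hatch) we get O(stand_down).
Premise 11 is O(stand_down → ~take_oath); since O(stand_down), deontic closure gives O(~take_oath).
Premise 6, O(archive_deed → take_oath), contraposes to O(~take_oath → ~archive_deed); with O(~take_oath) we get O(~archive_deed).
So O(~archive_deed) holds, i.e. archive_deed is forbidden. None of the other listed options is forbidden under the premises.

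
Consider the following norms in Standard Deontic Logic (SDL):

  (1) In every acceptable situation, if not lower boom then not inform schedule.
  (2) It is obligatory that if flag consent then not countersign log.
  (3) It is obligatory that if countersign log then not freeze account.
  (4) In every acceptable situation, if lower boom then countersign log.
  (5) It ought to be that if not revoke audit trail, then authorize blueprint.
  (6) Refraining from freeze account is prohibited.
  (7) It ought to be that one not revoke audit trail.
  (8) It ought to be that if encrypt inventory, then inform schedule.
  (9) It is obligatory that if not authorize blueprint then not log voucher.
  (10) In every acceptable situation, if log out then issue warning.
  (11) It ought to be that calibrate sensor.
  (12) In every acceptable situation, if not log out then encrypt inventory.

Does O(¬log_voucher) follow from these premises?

No

Premise 9 is O(¬authorize_blueprint → ¬log_voucher), but O(¬authorize_blueprint) is not derivable from the premises, so it does not yield O(¬log_voucher).
No other premise forces O(¬log_voucher). An ideal world satisfying every premise can still have ¬log_voucher false, so O(¬log_voucher) is not derivable.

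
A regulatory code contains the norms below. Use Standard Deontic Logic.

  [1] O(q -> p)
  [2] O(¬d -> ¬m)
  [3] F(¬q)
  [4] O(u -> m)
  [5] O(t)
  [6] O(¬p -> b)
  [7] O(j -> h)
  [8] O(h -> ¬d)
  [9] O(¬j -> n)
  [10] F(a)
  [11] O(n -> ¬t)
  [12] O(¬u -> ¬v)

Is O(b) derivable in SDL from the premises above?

Premise 6 is O(¬p -> b), but O(¬p) is not derivable from the premises, so it does not yield O(b).
No other premise forces O(b). An ideal world satisfying every premise can still have b false, so O(b) is not derivable.

No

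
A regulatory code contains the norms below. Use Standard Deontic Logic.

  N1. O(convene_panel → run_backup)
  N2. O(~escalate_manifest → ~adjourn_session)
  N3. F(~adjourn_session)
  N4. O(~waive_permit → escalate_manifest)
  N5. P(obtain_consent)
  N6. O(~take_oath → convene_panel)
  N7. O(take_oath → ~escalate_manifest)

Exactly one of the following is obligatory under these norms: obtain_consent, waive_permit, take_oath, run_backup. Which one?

run_backup

Premise 3 is F(~adjourn_session), i.e. O(adjourn_session).
Premise 2 is O(~escalate_manifest → ~adjourn_session); contrapositively O(adjourn_session → escalate_manifest). Since O(adjourn_session) holds, K gives O(escalate_manifest).
Premise 7, O(take_oath → ~escalate_manifest), contraposes to O(escalate_manifest → ~take_oath); with O(escalate_manifest) we get O(~take_oath).
From O(~take_oath) and premise 6, O(~take_oath → convene_panel), we obtain O(convene_panel).
From O(convene_panel) and premise 1, O(convene_panel → run_backup), we obtain O(run_backup).
So O(run_backup) holds — run_backup is obligatory. None of the other listed options is made obligatory by any chain of premises.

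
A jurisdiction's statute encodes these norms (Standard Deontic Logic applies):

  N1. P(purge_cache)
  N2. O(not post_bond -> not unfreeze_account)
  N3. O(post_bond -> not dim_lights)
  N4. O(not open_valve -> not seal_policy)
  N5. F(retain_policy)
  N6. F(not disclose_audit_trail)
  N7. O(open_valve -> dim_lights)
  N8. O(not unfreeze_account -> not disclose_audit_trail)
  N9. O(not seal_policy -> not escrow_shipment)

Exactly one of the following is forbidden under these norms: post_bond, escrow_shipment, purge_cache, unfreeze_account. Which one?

escrow_shipment

Premise 6 is F(not disclose_audit_trail), i.e. O(disclose_audit_trail).
Premise 8 is O(not unfreeze_account -> not disclose_audit_trail); contrapositively O(disclose_audit_trail -> unfreeze_account). Since O(disclose_audit_trail) holds, K gives O(unfreeze_account).
The contrapositive of premise 2 (O(not post_bond -> not unfreeze_account)) is O(unfreeze_account -> post_bond), and O(unfreeze_account) is already established, so O(post_bond).
Premise 3 is O(post_bond -> not dim_lights); since O(post_bond), deontic closure gives O(not dim_lights).
Premise 7 is O(open_valve -> dim_lights); contrapositively O(not dim_lights -> not open_valve). Since O(not dim_lights) holds, K gives O(not open_valve).
With premise 4, O(not open_valve -> not seal_policy), the K-axiom yields O(not seal_policy).
Premise 9 is O(not seal_policy -> not escrow_shipment); since O(not seal_policy), deontic closure gives O(not escrow_shipment).
So O(not escrow_shipment) holds, i.e. escrow_shipment is forbidden. None of the other listed options is forbidden under the premises.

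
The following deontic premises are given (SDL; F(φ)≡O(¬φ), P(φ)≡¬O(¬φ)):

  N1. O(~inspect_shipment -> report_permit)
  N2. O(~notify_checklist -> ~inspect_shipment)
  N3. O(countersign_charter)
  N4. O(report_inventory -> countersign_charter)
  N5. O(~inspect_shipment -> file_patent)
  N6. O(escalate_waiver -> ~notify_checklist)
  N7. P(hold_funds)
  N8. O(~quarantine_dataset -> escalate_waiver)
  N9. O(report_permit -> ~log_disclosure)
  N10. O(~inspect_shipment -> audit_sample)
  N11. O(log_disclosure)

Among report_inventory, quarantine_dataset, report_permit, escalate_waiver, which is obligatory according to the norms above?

quarantine_dataset

Premise 11 states O(log_disclosure) outright.
Premise 9, O(report_permit -> ~log_disclosure), contraposes to O(log_disclosure -> ~report_permit); with O(log_disclosure) we get O(~report_permit).
Premise 1 is O(~inspect_shipment -> report_permit); contrapositively O(~report_permit -> inspect_shipment). Since O(~report_permit) holds, K gives O(inspect_shipment).
The contrapositive of premise 2 (O(~notify_checklist -> ~inspect_shipment)) is O(inspect_shipment -> notify_checklist), and O(inspect_shipment) is already established, so O(notify_checklist).
The contrapositive of premise 6 (O(escalate_waiver -> ~notify_checklist)) is O(notify_checklist -> ~escalate_waiver), and O(notify_checklist) is already established, so O(~escalate_waiver).
The contrapositive of premise 8 (O(~quarantine_dataset -> escalate_waiver)) is O(~escalate_waiver -> quarantine_dataset), and O(~escalate_waiver) is already established, so O(quarantine_dataset).
So O(quarantine_dataset) holds — quarantine_dataset is obligatory. None of the other listed options is made obligatory by any chain of premises.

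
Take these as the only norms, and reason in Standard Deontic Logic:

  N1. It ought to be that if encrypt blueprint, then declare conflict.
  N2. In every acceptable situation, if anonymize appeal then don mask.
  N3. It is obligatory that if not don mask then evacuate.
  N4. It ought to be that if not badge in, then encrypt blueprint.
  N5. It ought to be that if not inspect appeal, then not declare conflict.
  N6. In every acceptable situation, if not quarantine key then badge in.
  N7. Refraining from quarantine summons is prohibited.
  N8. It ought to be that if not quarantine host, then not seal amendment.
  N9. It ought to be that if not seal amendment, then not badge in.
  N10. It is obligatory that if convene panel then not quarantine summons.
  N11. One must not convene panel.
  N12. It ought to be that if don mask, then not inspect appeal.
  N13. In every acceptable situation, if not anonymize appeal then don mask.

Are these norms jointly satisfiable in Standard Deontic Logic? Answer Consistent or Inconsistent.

Premise 10 is O(convene_panel → ¬quarantine_summons), but O(convene_panel) is not derivable from the premises, so it does not yield O(¬quarantine_summons).
So O(¬quarantine_summons) is not derivable, and the apparent clash with O(quarantine_summons) does not arise.
A world satisfying every obligation exists (e.g. anonymize_appeal=false, badge_in=true, convene_panel=false, declare_conflict=false, don_mask=true, encrypt_blueprint=false, evacuate=false, inspect_appeal=false, quarantine_host=true, quarantine_key=false, quarantine_summons=true, seal_amendment=true); no atom is both obligatory and forbidden, so the set is consistent.

Consistent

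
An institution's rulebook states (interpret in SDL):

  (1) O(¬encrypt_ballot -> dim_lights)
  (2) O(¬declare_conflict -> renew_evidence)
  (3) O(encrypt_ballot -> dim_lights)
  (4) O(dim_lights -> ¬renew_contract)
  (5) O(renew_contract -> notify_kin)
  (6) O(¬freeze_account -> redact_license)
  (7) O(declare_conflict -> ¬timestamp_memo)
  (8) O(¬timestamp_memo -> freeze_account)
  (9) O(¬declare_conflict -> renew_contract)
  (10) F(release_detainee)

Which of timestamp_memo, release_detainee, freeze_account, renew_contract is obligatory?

By case analysis on encrypt_ballot: premise 3 gives O(encrypt_ballot -> dim_lights) and premise 1 gives O(¬encrypt_ballot -> dim_lights), so O(dim_lights) either way.
Applying K to premise 4 (O(dim_lights -> ¬renew_contract)) and O(dim_lights) yields O(¬renew_contract).
The contrapositive of premise 9 (O(¬declare_conflict -> renew_contract)) is O(¬renew_contract -> declare_conflict), and O(¬renew_contract) is already established, so O(declare_conflict).
Premise 7 is O(declare_conflict -> ¬timestamp_memo); since O(declare_conflict), deontic closure gives O(¬timestamp_memo).
Applying K to premise 8 (O(¬timestamp_memo -> freeze_account)) and O(¬timestamp_memo) yields O(freeze_account).
So O(freeze_account) holds — freeze_account is obligatory. None of the other listed options is made obligatory by any chain of premises.

freeze_account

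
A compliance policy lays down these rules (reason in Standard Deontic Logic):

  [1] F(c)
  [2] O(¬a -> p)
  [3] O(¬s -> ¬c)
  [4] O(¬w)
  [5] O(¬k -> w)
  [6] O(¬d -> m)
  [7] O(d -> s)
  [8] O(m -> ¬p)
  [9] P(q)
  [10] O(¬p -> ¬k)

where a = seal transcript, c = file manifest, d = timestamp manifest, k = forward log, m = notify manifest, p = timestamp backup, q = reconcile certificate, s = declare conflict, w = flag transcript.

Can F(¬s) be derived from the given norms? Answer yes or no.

Premise 4 states O(¬w) outright.
Premise 5 is O(¬k -> w); contrapositively O(¬w -> k). Since O(¬w) holds, K gives O(k).
Premise 10 is O(¬p -> ¬k); contrapositively O(k -> p). Since O(k) holds, K gives O(p).
Premise 8 is O(m -> ¬p); contrapositively O(p -> ¬m). Since O(p) holds, K gives O(¬m).
Premise 6, O(¬d -> m), contraposes to O(¬m -> d); with O(¬m) we get O(d).
Applying K to premise 7 (O(d -> s)) and O(d) yields O(s).
Premises 1, 2, 3, 9 do not contribute to this derivation.
So O(s) holds, i.e. F(¬s). The claim follows.

Yes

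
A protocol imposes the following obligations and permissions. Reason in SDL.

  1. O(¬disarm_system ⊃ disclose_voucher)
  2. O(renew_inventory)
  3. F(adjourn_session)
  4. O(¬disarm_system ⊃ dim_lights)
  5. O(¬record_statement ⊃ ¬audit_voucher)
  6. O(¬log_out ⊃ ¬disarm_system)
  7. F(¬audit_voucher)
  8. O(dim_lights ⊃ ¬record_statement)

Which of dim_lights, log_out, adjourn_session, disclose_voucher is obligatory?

Premise 7, F(¬audit_voucher), is equivalent to O(audit_voucher).
Premise 5 is O(¬record_statement ⊃ ¬audit_voucher); contrapositively O(audit_voucher ⊃ record_statement). Since O(audit_voucher) holds, K gives O(record_statement).
Premise 8 is O(dim_lights ⊃ ¬record_statement); contrapositively O(record_statement ⊃ ¬dim_lights). Since O(record_statement) holds, K gives O(¬dim_lights).
Premise 4, O(¬disarm_system ⊃ dim_lights), contraposes to O(¬dim_lights ⊃ disarm_system); with O(¬dim_lights) we get O(disarm_system).
The contrapositive of premise 6 (O(¬log_out ⊃ ¬disarm_system)) is O(disarm_system ⊃ log_out), and O(disarm_system) is already established, so O(log_out).
So O(log_out) holds — log_out is obligatory. None of the other listed options is made obligatory by any chain of premises.

log_out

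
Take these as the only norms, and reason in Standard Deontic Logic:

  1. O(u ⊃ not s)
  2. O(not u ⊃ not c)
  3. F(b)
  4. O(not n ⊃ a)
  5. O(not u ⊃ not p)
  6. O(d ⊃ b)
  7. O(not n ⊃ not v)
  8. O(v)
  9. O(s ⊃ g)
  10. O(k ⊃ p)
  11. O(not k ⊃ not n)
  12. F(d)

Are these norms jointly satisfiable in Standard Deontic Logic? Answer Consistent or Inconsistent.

Consistent

Premise 6 is O(d ⊃ b), but O(d) is not derivable from the premises, so it does not yield O(b).
So O(b) is not derivable, and the apparent clash with O(not b) does not arise.
A world satisfying every obligation exists (e.g. a=false, b=false, c=false, d=false, g=false, k=true, n=true, p=true, s=false, u=true, v=true); no atom is both obligatory and forbidden, so the set is consistent.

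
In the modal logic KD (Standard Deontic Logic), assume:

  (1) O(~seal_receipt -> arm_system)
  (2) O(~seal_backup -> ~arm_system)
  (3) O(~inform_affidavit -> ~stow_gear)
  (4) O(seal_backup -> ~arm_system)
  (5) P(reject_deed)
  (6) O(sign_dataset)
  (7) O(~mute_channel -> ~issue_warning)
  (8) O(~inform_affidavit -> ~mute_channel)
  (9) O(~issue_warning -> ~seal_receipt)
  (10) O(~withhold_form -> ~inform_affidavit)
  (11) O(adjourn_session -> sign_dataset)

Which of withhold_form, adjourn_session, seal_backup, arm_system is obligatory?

Premises 2 and 4 are O(~seal_backup -> ~arm_system) and O(seal_backup -> ~arm_system); every ideal world satisfies ~seal_backup or seal_backup, so in either case ~arm_system holds — hence O(~arm_system).
Premise 1 is O(~seal_receipt -> arm_system); contrapositively O(~arm_system -> seal_receipt). Since O(~arm_system) holds, K gives O(seal_receipt).
Premise 9 is O(~issue_warning -> ~seal_receipt); contrapositively O(seal_receipt -> issue_warning). Since O(seal_receipt) holds, K gives O(issue_warning).
Premise 7, O(~mute_channel -> ~issue_warning), contraposes to O(issue_warning -> mute_channel); with O(issue_warning) we get O(mute_channel).
Premise 8 is O(~inform_affidavit -> ~mute_channel); contrapositively O(mute_channel -> inform_affidavit). Since O(mute_channel) holds, K gives O(inform_affidavit).
Premise 10 is O(~withhold_form -> ~inform_affidavit); contrapositively O(inform_affidavit -> withhold_form). Since O(inform_affidavit) holds, K gives O(withhold_form).
So O(withhold_form) holds — withhold_form is obligatory. None of the other listed options is made obligatory by any chain of premises.

withhold_form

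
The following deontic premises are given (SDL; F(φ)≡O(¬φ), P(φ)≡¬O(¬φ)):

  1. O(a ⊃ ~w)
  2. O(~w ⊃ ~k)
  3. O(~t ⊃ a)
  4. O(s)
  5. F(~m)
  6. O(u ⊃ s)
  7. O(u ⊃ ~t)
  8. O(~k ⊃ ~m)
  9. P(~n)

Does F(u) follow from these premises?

Yes

F(~m) at premise 5 means O(m).
Premise 8, O(~k ⊃ ~m), contraposes to O(m ⊃ k); with O(m) we get O(k).
The contrapositive of premise 2 (O(~w ⊃ ~k)) is O(k ⊃ w), and O(k) is already established, so O(w).
The contrapositive of premise 1 (O(a ⊃ ~w)) is O(w ⊃ ~a), and O(w) is already established, so O(~a).
Premise 3 is O(~t ⊃ a); contrapositively O(~a ⊃ t). Since O(~a) holds, K gives O(t).
The contrapositive of premise 7 (O(u ⊃ ~t)) is O(t ⊃ ~u), and O(t) is already established, so O(~u).
Premises 4, 6, 9 do not contribute to this derivation.
So O(~u) holds, i.e. F(u). The claim follows.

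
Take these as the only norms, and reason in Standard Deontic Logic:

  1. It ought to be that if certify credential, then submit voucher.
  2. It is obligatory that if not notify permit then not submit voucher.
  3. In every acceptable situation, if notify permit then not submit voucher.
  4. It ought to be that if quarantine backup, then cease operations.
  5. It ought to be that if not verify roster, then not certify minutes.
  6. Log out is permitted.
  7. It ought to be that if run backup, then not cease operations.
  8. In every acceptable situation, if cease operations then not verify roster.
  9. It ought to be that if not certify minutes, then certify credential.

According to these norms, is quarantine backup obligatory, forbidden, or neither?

Premises 2 and 3 are O(¬notify_permit → ¬submit_voucher) and O(notify_permit → ¬submit_voucher); every ideal world satisfies ¬notify_permit or notify_permit, so in either case ¬submit_voucher holds — hence O(¬submit_voucher).
The contrapositive of premise 1 (O(certify_credential → submit_voucher)) is O(¬submit_voucher → ¬certify_credential), and O(¬submit_voucher) is already established, so O(¬certify_credential).
Premise 9 is O(¬certify_minutes → certify_credential); contrapositively O(¬certify_credential → certify_minutes). Since O(¬certify_credential) holds, K gives O(certify_minutes).
The contrapositive of premise 5 (O(¬verify_roster → ¬certify_minutes)) is O(certify_minutes → verify_roster), and O(certify_minutes) is already established, so O(verify_roster).
Premise 8 is O(cease_operations → ¬verify_roster); contrapositively O(verify_roster → ¬cease_operations). Since O(verify_roster) holds, K gives O(¬cease_operations).
The contrapositive of premise 4 (O(quarantine_backup → cease_operations)) is O(¬cease_operations → ¬quarantine_backup), and O(¬cease_operations) is already established, so O(¬quarantine_backup).
Premises 6, 7 do not contribute to this derivation.
Thus O(¬quarantine_backup), which is F(quarantine_backup): quarantine_backup is forbidden.

Forbidden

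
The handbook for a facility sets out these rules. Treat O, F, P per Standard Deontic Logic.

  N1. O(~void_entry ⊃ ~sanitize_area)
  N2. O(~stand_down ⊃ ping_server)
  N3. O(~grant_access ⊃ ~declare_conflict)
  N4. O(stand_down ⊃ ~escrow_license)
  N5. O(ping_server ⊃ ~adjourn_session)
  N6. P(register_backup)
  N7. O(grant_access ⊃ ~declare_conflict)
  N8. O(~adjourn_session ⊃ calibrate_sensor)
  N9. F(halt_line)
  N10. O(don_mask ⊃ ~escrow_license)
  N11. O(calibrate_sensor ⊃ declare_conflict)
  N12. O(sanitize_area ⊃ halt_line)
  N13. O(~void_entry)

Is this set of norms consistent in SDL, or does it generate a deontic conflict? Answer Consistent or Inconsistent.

Premise 12 is O(sanitize_area ⊃ halt_line), but O(sanitize_area) is not derivable from the premises, so it does not yield O(halt_line).
So O(halt_line) is not derivable, and the apparent clash with O(~halt_line) does not arise.
A world satisfying every obligation exists (e.g. adjourn_session=true, calibrate_sensor=false, declare_conflict=false, don_mask=false, escrow_license=false, grant_access=false, halt_line=false, ping_server=false, register_backup=false, sanitize_area=false, stand_down=true, void_entry=false); no atom is both obligatory and forbidden, so the set is consistent.

Consistent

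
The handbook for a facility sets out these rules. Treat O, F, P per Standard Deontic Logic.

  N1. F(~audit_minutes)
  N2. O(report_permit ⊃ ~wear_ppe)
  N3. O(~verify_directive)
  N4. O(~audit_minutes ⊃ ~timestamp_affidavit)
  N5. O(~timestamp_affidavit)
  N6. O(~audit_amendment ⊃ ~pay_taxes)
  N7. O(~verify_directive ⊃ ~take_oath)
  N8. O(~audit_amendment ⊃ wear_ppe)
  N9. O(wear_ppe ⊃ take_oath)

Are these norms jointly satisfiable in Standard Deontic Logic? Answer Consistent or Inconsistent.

Premise 4 is O(~audit_minutes ⊃ ~timestamp_affidavit); even if O(~timestamp_affidavit) held, inferring O(~audit_minutes) would be affirming the consequent — invalid.
So O(~audit_minutes) is not derivable, and the apparent clash with O(audit_minutes) does not arise.
A world satisfying every obligation exists (e.g. audit_amendment=true, audit_minutes=true, pay_taxes=false, report_permit=false, take_oath=false, timestamp_affidavit=false, verify_directive=false, wear_ppe=false); no atom is both obligatory and forbidden, so the set is consistent.

Consistent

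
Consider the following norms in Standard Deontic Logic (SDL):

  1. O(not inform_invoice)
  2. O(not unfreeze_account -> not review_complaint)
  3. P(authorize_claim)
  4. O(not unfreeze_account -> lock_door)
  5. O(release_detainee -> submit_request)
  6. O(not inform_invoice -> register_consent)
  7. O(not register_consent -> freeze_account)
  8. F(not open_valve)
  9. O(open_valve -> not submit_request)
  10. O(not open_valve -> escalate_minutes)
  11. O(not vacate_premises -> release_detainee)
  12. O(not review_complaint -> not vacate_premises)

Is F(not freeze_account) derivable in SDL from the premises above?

Premise 7 is O(not register_consent -> freeze_account), but O(not register_consent) is not derivable from the premises, so it does not yield O(freeze_account).
No other premise forces O(freeze_account). An ideal world satisfying every premise can still have not freeze_account true, so F(not freeze_account) is not derivable.

No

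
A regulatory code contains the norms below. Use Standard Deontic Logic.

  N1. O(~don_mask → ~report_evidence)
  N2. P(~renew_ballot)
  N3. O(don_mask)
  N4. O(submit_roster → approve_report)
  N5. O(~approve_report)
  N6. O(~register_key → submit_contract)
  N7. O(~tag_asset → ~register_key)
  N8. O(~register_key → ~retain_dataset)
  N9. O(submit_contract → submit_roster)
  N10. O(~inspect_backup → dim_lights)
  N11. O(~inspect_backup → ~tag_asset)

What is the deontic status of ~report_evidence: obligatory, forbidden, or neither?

Premise 1 is O(~don_mask → ~report_evidence), but O(~don_mask) is not derivable from the premises, so it does not yield O(~report_evidence).
No premise or chain of K-axiom applications forces O(~report_evidence), and none forces O(report_evidence). So ~report_evidence is neither obligatory nor forbidden under these norms.

Neither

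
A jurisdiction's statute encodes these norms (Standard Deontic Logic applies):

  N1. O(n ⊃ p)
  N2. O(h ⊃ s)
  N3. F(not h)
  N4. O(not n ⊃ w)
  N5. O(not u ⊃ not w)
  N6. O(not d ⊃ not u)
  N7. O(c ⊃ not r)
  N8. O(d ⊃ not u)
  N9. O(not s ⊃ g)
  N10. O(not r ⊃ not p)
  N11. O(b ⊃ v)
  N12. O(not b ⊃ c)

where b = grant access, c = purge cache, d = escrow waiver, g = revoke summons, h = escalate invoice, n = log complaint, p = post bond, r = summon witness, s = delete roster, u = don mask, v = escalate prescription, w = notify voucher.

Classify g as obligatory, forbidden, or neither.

Premise 9 is O(not s ⊃ g), but O(not s) is not derivable from the premises, so it does not yield O(g).
No premise or chain of K-axiom applications forces O(g), and none forces O(not g). So g is neither obligatory nor forbidden under these norms.

Neither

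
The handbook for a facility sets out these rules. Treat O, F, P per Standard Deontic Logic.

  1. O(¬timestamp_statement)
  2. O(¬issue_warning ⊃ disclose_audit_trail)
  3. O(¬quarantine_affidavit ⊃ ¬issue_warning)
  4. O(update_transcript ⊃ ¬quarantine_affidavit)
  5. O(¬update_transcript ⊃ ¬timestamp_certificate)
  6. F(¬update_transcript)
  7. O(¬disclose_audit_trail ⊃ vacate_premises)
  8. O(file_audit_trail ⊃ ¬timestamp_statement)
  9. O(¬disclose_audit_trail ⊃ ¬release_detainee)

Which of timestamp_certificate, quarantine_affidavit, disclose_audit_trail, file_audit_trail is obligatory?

disclose_audit_trail

F(¬update_transcript) at premise 6 means O(update_transcript).
From O(update_transcript) and premise 4, O(update_transcript ⊃ ¬quarantine_affidavit), we obtain O(¬quarantine_affidavit).
Applying K to premise 3 (O(¬quarantine_affidavit ⊃ ¬issue_warning)) and O(¬quarantine_affidavit) yields O(¬issue_warning).
With premise 2, O(¬issue_warning ⊃ disclose_audit_trail), the K-axiom yields O(disclose_audit_trail).
So O(disclose_audit_trail) holds — disclose_audit_trail is obligatory. None of the other listed options is made obligatory by any chain of premises.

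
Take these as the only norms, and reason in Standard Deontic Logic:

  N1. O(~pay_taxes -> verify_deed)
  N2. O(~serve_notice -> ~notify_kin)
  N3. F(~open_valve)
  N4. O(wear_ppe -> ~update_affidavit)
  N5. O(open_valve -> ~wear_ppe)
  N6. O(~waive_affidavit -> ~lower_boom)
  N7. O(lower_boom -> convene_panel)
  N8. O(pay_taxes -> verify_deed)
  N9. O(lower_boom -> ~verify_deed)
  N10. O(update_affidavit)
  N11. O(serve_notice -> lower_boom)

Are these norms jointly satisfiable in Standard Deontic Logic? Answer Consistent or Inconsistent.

Consistent

Premise 4 is O(wear_ppe -> ~update_affidavit), but O(wear_ppe) is not derivable from the premises, so it does not yield O(~update_affidavit).
So O(~update_affidavit) is not derivable, and the apparent clash with O(update_affidavit) does not arise.
A world satisfying every obligation exists (e.g. convene_panel=false, lower_boom=false, notify_kin=false, open_valve=true, pay_taxes=false, serve_notice=false, update_affidavit=true, verify_deed=true, waive_affidavit=false, wear_ppe=false); no atom is both obligatory and forbidden, so the set is consistent.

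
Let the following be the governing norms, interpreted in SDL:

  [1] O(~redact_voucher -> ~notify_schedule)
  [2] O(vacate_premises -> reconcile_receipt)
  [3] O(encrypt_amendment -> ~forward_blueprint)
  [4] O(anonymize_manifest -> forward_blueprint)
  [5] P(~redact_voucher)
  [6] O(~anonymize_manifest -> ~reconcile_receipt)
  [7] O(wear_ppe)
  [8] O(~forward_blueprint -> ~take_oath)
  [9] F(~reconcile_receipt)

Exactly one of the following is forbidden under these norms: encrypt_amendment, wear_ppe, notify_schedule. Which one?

encrypt_amendment

Premise 9 is F(~reconcile_receipt), i.e. O(reconcile_receipt).
Premise 6, O(~anonymize_manifest -> ~reconcile_receipt), contraposes to O(reconcile_receipt -> anonymize_manifest); with O(reconcile_receipt) we get O(anonymize_manifest).
Premise 4 is O(anonymize_manifest -> forward_blueprint); since O(anonymize_manifest), deontic closure gives O(forward_blueprint).
The contrapositive of premise 3 (O(encrypt_amendment -> ~forward_blueprint)) is O(forward_blueprint -> ~encrypt_amendment), and O(forward_blueprint) is already established, so O(~encrypt_amendment).
So O(~encrypt_amendment) holds, i.e. encrypt_amendment is forbidden. None of the other listed options is forbidden under the premises.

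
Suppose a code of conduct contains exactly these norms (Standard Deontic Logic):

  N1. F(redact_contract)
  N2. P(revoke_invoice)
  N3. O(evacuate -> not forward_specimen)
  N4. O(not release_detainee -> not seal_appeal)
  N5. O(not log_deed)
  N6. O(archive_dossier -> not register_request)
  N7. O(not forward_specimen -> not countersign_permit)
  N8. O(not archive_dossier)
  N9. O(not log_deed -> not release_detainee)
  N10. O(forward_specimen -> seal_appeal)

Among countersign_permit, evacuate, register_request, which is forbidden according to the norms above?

countersign_permit

From premise 5 we have O(not log_deed).
Applying K to premise 9 (O(not log_deed -> not release_detainee)) and O(not log_deed) yields O(not release_detainee).
From O(not release_detainee) and premise 4, O(not release_detainee -> not seal_appeal), we obtain O(not seal_appeal).
The contrapositive of premise 10 (O(forward_specimen -> seal_appeal)) is O(not seal_appeal -> not forward_specimen), and O(not seal_appeal) is already established, so O(not forward_specimen).
Premise 7 is O(not forward_specimen -> not countersign_permit); since O(not forward_specimen), deontic closure gives O(not countersign_permit).
So O(not countersign_permit) holds, i.e. countersign_permit is forbidden. None of the other listed options is forbidden under the premises.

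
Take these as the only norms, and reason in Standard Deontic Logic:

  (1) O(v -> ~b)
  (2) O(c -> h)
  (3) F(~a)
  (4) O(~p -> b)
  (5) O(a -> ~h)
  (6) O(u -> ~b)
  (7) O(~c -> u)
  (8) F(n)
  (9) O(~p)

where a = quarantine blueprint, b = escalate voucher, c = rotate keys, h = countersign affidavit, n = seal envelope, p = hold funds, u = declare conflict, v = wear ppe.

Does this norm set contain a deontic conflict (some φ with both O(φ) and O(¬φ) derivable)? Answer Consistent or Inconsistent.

F(~a) at premise 3 means O(a).
With premise 5, O(a -> ~h), the K-axiom yields O(~h).
Premise 2, O(c -> h), contraposes to O(~h -> ~c); with O(~h) we get O(~c).
Premise 7 is O(~c -> u); since O(~c), deontic closure gives O(u).
Premise 6 is O(u -> ~b); since O(u), deontic closure gives O(~b).
Premise 4, O(~p -> b), contraposes to O(~b -> p); with O(~b) we get O(p).
But premise 9 directly asserts O(~p).
We now have both O(p) and O(~p) — p is simultaneously obligatory and forbidden, violating the D-axiom.

Inconsistent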